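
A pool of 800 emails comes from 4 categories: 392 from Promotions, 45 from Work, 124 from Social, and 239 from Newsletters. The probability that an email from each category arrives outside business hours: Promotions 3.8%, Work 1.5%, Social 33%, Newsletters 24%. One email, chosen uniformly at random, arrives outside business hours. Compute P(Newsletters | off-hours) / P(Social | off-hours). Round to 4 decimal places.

1.4018

Prior × likelihood for each hypothesis:
  Promotions: 0.49 × 0.038 = 0.01862
  Work: 0.05625 × 0.015 = 0.00084375
  Social: 0.155 × 0.33 = 0.05115
  Newsletters: 0.29875 × 0.24 = 0.0717
Normalizing constant = 0.14231375.
The ratio is 0.0717 / 0.05115 (the normalizer cancels) = 1.4018.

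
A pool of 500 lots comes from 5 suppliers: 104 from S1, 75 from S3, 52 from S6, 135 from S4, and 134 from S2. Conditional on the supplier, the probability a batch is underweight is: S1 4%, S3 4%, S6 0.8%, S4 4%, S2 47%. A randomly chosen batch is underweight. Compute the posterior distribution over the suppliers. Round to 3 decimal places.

Prior × likelihood for each hypothesis:
  S1: 0.208 × 0.04 = 0.00832
  S3: 0.15 × 0.04 = 0.006
  S6: 0.104 × 0.008 = 0.000832
  S4: 0.27 × 0.04 = 0.0108
  S2: 0.268 × 0.47 = 0.12596
Total = 0.151912.
P(S1 | underweight) = 0.00832/0.151912 ≈ 0.055
P(S3 | underweight) = 0.006/0.151912 ≈ 0.039
P(S6 | underweight) = 0.000832/0.151912 ≈ 0.005
P(S4 | underweight) = 0.0108/0.151912 ≈ 0.071
P(S2 | underweight) = 0.12596/0.151912 ≈ 0.829

S1 0.055, S3 0.039, S6 0.005, S4 0.071, S2 0.829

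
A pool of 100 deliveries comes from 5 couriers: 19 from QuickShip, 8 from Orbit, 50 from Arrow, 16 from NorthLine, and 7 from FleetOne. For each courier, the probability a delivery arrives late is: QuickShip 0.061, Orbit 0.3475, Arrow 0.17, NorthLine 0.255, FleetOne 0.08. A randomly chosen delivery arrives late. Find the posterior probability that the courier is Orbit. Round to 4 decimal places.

Prior × likelihood for each hypothesis:
  QuickShip: 0.19 × 0.061 = 0.01159
  Orbit: 0.08 × 0.3475 = 0.0278
  Arrow: 0.5 × 0.17 = 0.085
  NorthLine: 0.16 × 0.255 = 0.0408
  FleetOne: 0.07 × 0.08 = 0.0056
Sum = 0.17079.
P(Orbit | evidence) = 0.0278 / 0.17079 ≈ 0.1628.

0.1628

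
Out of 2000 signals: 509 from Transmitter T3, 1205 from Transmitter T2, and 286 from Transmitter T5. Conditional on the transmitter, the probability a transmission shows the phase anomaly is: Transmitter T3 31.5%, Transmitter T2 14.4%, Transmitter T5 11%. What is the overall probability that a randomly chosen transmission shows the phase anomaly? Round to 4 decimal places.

0.1827

Unnormalized posteriors (prior × likelihood):
  Transmitter T3: 0.2545 × 0.315 = 0.0801675
  Transmitter T2: 0.6025 × 0.144 = 0.08676
  Transmitter T5: 0.143 × 0.11 = 0.01573
P(anomaly) = 0.0801675 + 0.08676 + 0.01573 = 0.1826575 → 0.1827.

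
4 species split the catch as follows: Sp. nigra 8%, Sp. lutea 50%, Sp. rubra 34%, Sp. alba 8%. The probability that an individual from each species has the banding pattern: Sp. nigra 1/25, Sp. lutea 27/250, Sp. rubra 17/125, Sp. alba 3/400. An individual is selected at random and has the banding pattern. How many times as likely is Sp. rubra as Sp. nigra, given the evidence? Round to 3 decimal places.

14.450

By Bayes' rule, posterior ∝ prior × likelihood:
  Sp. nigra: 0.08 × 0.04 = 0.0032
  Sp. lutea: 0.5 × 0.108 = 0.054
  Sp. rubra: 0.34 × 0.136 = 0.04624
  Sp. alba: 0.08 × 0.0075 = 0.0006
Sum = 0.10404.
The ratio is 0.04624 / 0.0032 (the normalizer cancels) = 14.450.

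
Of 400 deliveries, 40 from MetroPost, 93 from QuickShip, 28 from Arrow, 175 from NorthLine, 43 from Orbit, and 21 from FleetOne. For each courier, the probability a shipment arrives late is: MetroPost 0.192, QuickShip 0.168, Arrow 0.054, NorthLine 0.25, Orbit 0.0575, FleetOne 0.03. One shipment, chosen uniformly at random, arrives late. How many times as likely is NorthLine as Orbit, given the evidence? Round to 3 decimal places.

17.695

By Bayes' rule, posterior ∝ prior × likelihood:
  MetroPost: 0.1 × 0.192 = 0.0192
  QuickShip: 0.2325 × 0.168 = 0.03906
  Arrow: 0.07 × 0.054 = 0.00378
  NorthLine: 0.4375 × 0.25 = 0.109375
  Orbit: 0.1075 × 0.0575 = 0.00618125
  FleetOne: 0.0525 × 0.03 = 0.001575
Total = 0.17917125.
The ratio is 0.109375 / 0.00618125 (the normalizer cancels) = 17.695.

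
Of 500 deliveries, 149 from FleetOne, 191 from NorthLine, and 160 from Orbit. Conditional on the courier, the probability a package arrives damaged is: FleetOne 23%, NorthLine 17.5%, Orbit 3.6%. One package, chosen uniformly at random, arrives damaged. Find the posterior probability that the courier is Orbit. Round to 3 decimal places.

0.078

Prior × likelihood for each hypothesis:
  FleetOne: 0.298 × 0.23 = 0.06854
  NorthLine: 0.382 × 0.175 = 0.06685
  Orbit: 0.32 × 0.036 = 0.01152
Total = 0.14691.
P(Orbit | evidence) = 0.01152 / 0.14691 ≈ 0.078.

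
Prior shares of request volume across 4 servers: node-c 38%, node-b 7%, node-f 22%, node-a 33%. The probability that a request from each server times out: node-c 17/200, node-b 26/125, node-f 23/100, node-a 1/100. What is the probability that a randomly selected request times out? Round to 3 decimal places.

Prior × likelihood for each hypothesis:
  node-c: 0.38 × 0.085 = 0.0323
  node-b: 0.07 × 0.208 = 0.01456
  node-f: 0.22 × 0.23 = 0.0506
  node-a: 0.33 × 0.01 = 0.0033
P(timeout) = 0.0323 + 0.01456 + 0.0506 + 0.0033 = 0.10076 → 0.101.

0.101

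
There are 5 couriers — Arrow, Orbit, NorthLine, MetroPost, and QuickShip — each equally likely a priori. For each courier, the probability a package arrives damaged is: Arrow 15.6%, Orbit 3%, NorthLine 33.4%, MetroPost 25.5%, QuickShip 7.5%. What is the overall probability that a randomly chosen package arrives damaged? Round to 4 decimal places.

With a uniform prior (1/5 each), posterior ∝ likelihood:
  Arrow: 0.156
  Orbit: 0.03
  NorthLine: 0.334
  MetroPost: 0.255
  QuickShip: 0.075
P(damaged) = (1/5) × (0.156 + 0.03 + 0.334 + 0.255 + 0.075) = 0.85/5 ≈ 0.1700.

0.1700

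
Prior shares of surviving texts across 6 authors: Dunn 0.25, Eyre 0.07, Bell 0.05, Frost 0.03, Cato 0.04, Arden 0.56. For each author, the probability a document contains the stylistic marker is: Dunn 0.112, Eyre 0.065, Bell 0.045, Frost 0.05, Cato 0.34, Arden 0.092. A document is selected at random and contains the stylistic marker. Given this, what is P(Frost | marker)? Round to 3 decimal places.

By Bayes' rule, posterior ∝ prior × likelihood:
  Dunn: 0.25 × 0.112 = 0.028
  Eyre: 0.07 × 0.065 = 0.00455
  Bell: 0.05 × 0.045 = 0.00225
  Frost: 0.03 × 0.05 = 0.0015
  Cato: 0.04 × 0.34 = 0.0136
  Arden: 0.56 × 0.092 = 0.05152
Total = 0.10142.
P(Frost | evidence) = 0.0015 / 0.10142 ≈ 0.015.

0.015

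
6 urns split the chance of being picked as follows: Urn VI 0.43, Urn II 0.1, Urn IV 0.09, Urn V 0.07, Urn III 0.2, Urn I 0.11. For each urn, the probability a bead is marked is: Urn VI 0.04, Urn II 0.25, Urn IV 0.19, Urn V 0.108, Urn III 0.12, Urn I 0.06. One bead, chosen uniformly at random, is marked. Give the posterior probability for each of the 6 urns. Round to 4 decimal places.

Urn VI 0.1765, Urn II 0.2565, Urn IV 0.1755, Urn V 0.0776, Urn III 0.2463, Urn I 0.0677

By Bayes' rule, posterior ∝ prior × likelihood:
  Urn VI: 0.43 × 0.04 = 0.0172
  Urn II: 0.1 × 0.25 = 0.025
  Urn IV: 0.09 × 0.19 = 0.0171
  Urn V: 0.07 × 0.108 = 0.00756
  Urn III: 0.2 × 0.12 = 0.024
  Urn I: 0.11 × 0.06 = 0.0066
Normalizing constant = 0.09746.
P(Urn VI | marked) = 0.0172/0.09746 ≈ 0.1765
P(Urn II | marked) = 0.025/0.09746 ≈ 0.2565
P(Urn IV | marked) = 0.0171/0.09746 ≈ 0.1755
P(Urn V | marked) = 0.00756/0.09746 ≈ 0.0776
P(Urn III | marked) = 0.024/0.09746 ≈ 0.2463
P(Urn I | marked) = 0.0066/0.09746 ≈ 0.0677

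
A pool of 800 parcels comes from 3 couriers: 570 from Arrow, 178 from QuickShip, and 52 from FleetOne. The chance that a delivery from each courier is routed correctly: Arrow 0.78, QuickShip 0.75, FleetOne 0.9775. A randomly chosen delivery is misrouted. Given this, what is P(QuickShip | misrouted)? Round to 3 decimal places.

0.260

Taking complements, P(misrouted | each) = Arrow 0.22, QuickShip 0.25, FleetOne 0.0225.
Compute prior × likelihood for every hypothesis:
  Arrow: 0.7125 × 0.22 = 0.15675
  QuickShip: 0.2225 × 0.25 = 0.055625
  FleetOne: 0.065 × 0.0225 = 0.0014625
Normalizing constant = 0.2138375.
P(QuickShip | evidence) = 0.055625 / 0.2138375 ≈ 0.260.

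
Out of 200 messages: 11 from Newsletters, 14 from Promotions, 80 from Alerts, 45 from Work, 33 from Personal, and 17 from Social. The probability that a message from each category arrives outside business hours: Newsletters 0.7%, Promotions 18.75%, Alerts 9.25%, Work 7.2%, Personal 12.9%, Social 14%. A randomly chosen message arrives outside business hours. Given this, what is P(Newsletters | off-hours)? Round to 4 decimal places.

Prior × likelihood for each hypothesis:
  Newsletters: 0.055 × 0.007 = 0.000385
  Promotions: 0.07 × 0.1875 = 0.013125
  Alerts: 0.4 × 0.0925 = 0.037
  Work: 0.225 × 0.072 = 0.0162
  Personal: 0.165 × 0.129 = 0.021285
  Social: 0.085 × 0.14 = 0.0119
Sum = 0.099895.
P(Newsletters | evidence) = 0.000385 / 0.099895 ≈ 0.0039.

0.0039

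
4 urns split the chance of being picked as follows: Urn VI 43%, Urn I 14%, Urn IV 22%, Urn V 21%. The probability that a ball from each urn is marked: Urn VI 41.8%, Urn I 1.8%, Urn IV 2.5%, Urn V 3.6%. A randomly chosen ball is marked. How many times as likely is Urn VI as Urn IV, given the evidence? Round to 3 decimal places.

32.680

Compute prior × likelihood for every hypothesis:
  Urn VI: 0.43 × 0.418 = 0.17974
  Urn I: 0.14 × 0.018 = 0.00252
  Urn IV: 0.22 × 0.025 = 0.0055
  Urn V: 0.21 × 0.036 = 0.00756
Sum = 0.19532.
The ratio is 0.17974 / 0.0055 (the normalizer cancels) = 32.680.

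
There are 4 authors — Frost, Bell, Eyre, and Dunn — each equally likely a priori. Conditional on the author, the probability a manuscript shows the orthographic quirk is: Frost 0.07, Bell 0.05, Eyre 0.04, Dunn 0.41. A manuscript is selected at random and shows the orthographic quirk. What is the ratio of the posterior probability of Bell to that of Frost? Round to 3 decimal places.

Since the prior is uniform, the posterior is proportional to the likelihood:
  Frost: 0.07
  Bell: 0.05
  Eyre: 0.04
  Dunn: 0.41
Total = 0.57.
The ratio is 0.05 / 0.07 (the normalizer cancels) = 0.714.

0.714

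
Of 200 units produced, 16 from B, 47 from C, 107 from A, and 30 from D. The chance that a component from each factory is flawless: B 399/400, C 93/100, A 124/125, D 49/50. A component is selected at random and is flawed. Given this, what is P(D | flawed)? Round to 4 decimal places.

Taking complements, P(flawed | each) = B 0.0025, C 0.07, A 0.008, D 0.02.
Prior × likelihood for each hypothesis:
  B: 0.08 × 0.0025 = 0.0002
  C: 0.235 × 0.07 = 0.01645
  A: 0.535 × 0.008 = 0.00428
  D: 0.15 × 0.02 = 0.003
Normalizing constant = 0.02393.
P(D | evidence) = 0.003 / 0.02393 ≈ 0.1254.

0.1254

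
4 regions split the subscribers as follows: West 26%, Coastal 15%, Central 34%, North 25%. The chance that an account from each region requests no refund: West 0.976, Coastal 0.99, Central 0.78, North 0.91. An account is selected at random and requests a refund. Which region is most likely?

Central

Taking complements, P(refund | each) = West 0.024, Coastal 0.01, Central 0.22, North 0.09.
Compute prior × likelihood for every hypothesis:
  West: 0.26 × 0.024 = 0.00624
  Coastal: 0.15 × 0.01 = 0.0015
  Central: 0.34 × 0.22 = 0.0748
  North: 0.25 × 0.09 = 0.0225
Normalizing constant = 0.10504.
Largest term belongs to Central, so Central is most probable.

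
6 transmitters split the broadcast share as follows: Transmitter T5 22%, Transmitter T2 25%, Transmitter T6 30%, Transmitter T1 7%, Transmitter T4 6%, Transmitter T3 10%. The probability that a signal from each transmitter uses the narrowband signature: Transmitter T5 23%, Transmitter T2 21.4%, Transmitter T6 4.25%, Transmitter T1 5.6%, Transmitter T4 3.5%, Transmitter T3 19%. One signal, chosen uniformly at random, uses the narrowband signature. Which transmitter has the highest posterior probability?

Transmitter T2

Unnormalized posteriors (prior × likelihood):
  Transmitter T5: 0.22 × 0.23 = 0.0506
  Transmitter T2: 0.25 × 0.214 = 0.0535
  Transmitter T6: 0.3 × 0.0425 = 0.01275
  Transmitter T1: 0.07 × 0.056 = 0.00392
  Transmitter T4: 0.06 × 0.035 = 0.0021
  Transmitter T3: 0.1 × 0.19 = 0.019
Total = 0.14187.
Largest term belongs to Transmitter T2, so Transmitter T2 is most probable.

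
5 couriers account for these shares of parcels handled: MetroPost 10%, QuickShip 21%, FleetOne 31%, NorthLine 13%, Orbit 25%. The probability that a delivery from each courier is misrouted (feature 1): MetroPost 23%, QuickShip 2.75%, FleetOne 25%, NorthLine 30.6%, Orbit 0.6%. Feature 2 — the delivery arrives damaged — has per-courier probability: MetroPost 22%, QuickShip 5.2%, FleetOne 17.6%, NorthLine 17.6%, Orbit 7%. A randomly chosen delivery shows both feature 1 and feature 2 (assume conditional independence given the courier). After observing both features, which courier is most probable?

Unnormalized posteriors (prior × likelihood):
  MetroPost: 0.1 × 0.23 × 0.22 = 0.00506
  QuickShip: 0.21 × 0.0275 × 0.052 = 0.0003003
  FleetOne: 0.31 × 0.25 × 0.176 = 0.01364
  NorthLine: 0.13 × 0.306 × 0.176 = 0.00700128
  Orbit: 0.25 × 0.006 × 0.07 = 0.000105
Total = 0.02610658.
Largest term belongs to FleetOne, so FleetOne is most probable.

FleetOne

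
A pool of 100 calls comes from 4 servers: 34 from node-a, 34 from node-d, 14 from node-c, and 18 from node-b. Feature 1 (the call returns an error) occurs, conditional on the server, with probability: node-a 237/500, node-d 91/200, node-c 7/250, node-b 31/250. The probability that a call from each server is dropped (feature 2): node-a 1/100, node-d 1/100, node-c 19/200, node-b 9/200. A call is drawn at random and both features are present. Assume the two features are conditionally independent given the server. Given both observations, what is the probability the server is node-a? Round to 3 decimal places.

Unnormalized posteriors (prior × likelihood):
  node-a: 0.34 × 0.474 × 0.01 = 0.0016116
  node-d: 0.34 × 0.455 × 0.01 = 0.001547
  node-c: 0.14 × 0.028 × 0.095 = 0.0003724
  node-b: 0.18 × 0.124 × 0.045 = 0.0010044
Normalizing constant = 0.0045354.
P(node-a | evidence) = 0.0016116 / 0.0045354 ≈ 0.355.

0.355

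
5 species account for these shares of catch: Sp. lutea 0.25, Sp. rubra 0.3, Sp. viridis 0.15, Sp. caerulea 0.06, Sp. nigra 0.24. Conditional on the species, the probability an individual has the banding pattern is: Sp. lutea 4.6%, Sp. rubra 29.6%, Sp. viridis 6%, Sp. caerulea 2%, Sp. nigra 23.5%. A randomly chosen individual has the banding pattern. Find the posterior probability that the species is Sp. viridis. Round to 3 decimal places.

Prior × likelihood for each hypothesis:
  Sp. lutea: 0.25 × 0.046 = 0.0115
  Sp. rubra: 0.3 × 0.296 = 0.0888
  Sp. viridis: 0.15 × 0.06 = 0.009
  Sp. caerulea: 0.06 × 0.02 = 0.0012
  Sp. nigra: 0.24 × 0.235 = 0.0564
Total = 0.1669.
P(Sp. viridis | evidence) = 0.009 / 0.1669 ≈ 0.054.

0.054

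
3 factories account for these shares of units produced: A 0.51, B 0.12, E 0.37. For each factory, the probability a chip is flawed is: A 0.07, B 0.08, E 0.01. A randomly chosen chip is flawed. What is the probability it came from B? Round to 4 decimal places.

Unnormalized posteriors (prior × likelihood):
  A: 0.51 × 0.07 = 0.0357
  B: 0.12 × 0.08 = 0.0096
  E: 0.37 × 0.01 = 0.0037
Normalizing constant = 0.049.
P(B | evidence) = 0.0096 / 0.049 ≈ 0.1959.

0.1959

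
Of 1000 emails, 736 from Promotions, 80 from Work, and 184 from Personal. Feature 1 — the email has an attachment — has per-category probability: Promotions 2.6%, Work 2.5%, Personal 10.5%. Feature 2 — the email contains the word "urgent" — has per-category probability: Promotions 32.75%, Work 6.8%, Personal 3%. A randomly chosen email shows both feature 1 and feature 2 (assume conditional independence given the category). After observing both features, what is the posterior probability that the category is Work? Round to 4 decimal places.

Compute prior × likelihood for every hypothesis:
  Promotions: 0.736 × 0.026 × 0.3275 = 0.00626704
  Work: 0.08 × 0.025 × 0.068 = 0.000136
  Personal: 0.184 × 0.105 × 0.03 = 0.0005796
Sum = 0.00698264.
P(Work | evidence) = 0.000136 / 0.00698264 ≈ 0.0195.

0.0195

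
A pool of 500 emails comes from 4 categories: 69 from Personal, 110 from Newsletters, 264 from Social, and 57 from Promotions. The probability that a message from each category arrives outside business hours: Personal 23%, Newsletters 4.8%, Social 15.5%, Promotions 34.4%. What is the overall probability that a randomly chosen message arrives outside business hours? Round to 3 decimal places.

By Bayes' rule, posterior ∝ prior × likelihood:
  Personal: 0.138 × 0.23 = 0.03174
  Newsletters: 0.22 × 0.048 = 0.01056
  Social: 0.528 × 0.155 = 0.08184
  Promotions: 0.114 × 0.344 = 0.039216
P(off-hours) = 0.03174 + 0.01056 + 0.08184 + 0.039216 = 0.163356 → 0.163.

0.163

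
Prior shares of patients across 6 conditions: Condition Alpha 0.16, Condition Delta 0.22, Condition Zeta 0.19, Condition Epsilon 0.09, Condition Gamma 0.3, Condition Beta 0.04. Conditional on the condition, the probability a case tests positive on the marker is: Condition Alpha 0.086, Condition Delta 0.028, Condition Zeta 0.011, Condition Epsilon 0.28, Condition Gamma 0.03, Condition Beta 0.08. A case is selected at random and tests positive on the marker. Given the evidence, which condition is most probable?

Condition Epsilon

Unnormalized posteriors (prior × likelihood):
  Condition Alpha: 0.16 × 0.086 = 0.01376
  Condition Delta: 0.22 × 0.028 = 0.00616
  Condition Zeta: 0.19 × 0.011 = 0.00209
  Condition Epsilon: 0.09 × 0.28 = 0.0252
  Condition Gamma: 0.3 × 0.03 = 0.009
  Condition Beta: 0.04 × 0.08 = 0.0032
Sum = 0.05941.
Largest term belongs to Condition Epsilon, so Condition Epsilon is most probable.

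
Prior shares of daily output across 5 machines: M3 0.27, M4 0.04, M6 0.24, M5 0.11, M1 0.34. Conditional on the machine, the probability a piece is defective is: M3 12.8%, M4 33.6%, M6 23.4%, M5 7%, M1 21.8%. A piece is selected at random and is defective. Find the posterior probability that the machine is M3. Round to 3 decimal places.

Prior × likelihood for each hypothesis:
  M3: 0.27 × 0.128 = 0.03456
  M4: 0.04 × 0.336 = 0.01344
  M6: 0.24 × 0.234 = 0.05616
  M5: 0.11 × 0.07 = 0.0077
  M1: 0.34 × 0.218 = 0.07412
Sum = 0.18598.
P(M3 | evidence) = 0.03456 / 0.18598 ≈ 0.186.

0.186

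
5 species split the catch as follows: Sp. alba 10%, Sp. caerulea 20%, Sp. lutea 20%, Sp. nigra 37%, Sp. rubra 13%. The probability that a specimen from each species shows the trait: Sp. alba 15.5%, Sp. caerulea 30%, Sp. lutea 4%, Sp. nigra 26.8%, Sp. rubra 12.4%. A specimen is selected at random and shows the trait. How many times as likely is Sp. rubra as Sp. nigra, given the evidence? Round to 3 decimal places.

By Bayes' rule, posterior ∝ prior × likelihood:
  Sp. alba: 0.1 × 0.155 = 0.0155
  Sp. caerulea: 0.2 × 0.3 = 0.06
  Sp. lutea: 0.2 × 0.04 = 0.008
  Sp. nigra: 0.37 × 0.268 = 0.09916
  Sp. rubra: 0.13 × 0.124 = 0.01612
Total = 0.19878.
The ratio is 0.01612 / 0.09916 (the normalizer cancels) = 0.163.

0.163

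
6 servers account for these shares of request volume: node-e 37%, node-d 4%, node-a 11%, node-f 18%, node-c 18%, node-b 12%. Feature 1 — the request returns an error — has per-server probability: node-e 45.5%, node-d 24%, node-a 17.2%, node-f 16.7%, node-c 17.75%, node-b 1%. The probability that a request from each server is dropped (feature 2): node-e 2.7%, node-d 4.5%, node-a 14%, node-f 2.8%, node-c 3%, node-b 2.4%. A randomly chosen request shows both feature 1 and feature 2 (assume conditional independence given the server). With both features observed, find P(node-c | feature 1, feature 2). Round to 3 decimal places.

0.101

By Bayes' rule, posterior ∝ prior × likelihood:
  node-e: 0.37 × 0.455 × 0.027 = 0.00454545
  node-d: 0.04 × 0.24 × 0.045 = 0.000432
  node-a: 0.11 × 0.172 × 0.14 = 0.0026488
  node-f: 0.18 × 0.167 × 0.028 = 0.00084168
  node-c: 0.18 × 0.1775 × 0.03 = 0.0009585
  node-b: 0.12 × 0.01 × 0.024 = 0.0000288
Normalizing constant = 0.00945523.
P(node-c | evidence) = 0.0009585 / 0.00945523 ≈ 0.101.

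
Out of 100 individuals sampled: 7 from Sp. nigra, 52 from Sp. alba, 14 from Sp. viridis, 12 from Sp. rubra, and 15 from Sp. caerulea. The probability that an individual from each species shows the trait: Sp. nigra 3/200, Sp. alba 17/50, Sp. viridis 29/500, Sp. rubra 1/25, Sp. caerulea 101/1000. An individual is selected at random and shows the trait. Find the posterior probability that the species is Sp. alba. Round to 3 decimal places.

0.859

By Bayes' rule, posterior ∝ prior × likelihood:
  Sp. nigra: 0.07 × 0.015 = 0.00105
  Sp. alba: 0.52 × 0.34 = 0.1768
  Sp. viridis: 0.14 × 0.058 = 0.00812
  Sp. rubra: 0.12 × 0.04 = 0.0048
  Sp. caerulea: 0.15 × 0.101 = 0.01515
Total = 0.20592.
P(Sp. alba | evidence) = 0.1768 / 0.20592 ≈ 0.859.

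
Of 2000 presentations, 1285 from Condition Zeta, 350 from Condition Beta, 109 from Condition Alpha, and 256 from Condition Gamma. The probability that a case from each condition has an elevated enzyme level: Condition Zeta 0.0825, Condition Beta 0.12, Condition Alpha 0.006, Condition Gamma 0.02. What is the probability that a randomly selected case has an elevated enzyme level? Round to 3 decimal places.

0.077

Unnormalized posteriors (prior × likelihood):
  Condition Zeta: 0.6425 × 0.0825 = 0.05300625
  Condition Beta: 0.175 × 0.12 = 0.021
  Condition Alpha: 0.0545 × 0.006 = 0.000327
  Condition Gamma: 0.128 × 0.02 = 0.00256
P(elevated) = 0.05300625 + 0.021 + 0.000327 + 0.00256 = 0.07689325 → 0.077.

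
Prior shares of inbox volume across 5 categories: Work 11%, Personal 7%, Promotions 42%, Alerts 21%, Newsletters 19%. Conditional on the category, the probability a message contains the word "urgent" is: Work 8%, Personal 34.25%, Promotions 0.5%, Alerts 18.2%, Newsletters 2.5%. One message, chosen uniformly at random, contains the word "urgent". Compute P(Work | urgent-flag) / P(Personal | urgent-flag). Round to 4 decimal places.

0.3670

Unnormalized posteriors (prior × likelihood):
  Work: 0.11 × 0.08 = 0.0088
  Personal: 0.07 × 0.3425 = 0.023975
  Promotions: 0.42 × 0.005 = 0.0021
  Alerts: 0.21 × 0.182 = 0.03822
  Newsletters: 0.19 × 0.025 = 0.00475
Normalizing constant = 0.077845.
The ratio is 0.0088 / 0.023975 (the normalizer cancels) = 0.3670.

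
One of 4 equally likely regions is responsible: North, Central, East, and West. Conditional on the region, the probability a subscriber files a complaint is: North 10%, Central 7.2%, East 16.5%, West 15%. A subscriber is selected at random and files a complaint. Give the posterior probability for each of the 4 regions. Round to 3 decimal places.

North 0.205, Central 0.148, East 0.339, West 0.308

Since the prior is uniform, the posterior is proportional to the likelihood:
  North: 0.1
  Central: 0.072
  East: 0.165
  West: 0.15
Sum = 0.487.
P(North | complaint) = 0.1/0.487 ≈ 0.205
P(Central | complaint) = 0.072/0.487 ≈ 0.148
P(East | complaint) = 0.165/0.487 ≈ 0.339
P(West | complaint) = 0.15/0.487 ≈ 0.308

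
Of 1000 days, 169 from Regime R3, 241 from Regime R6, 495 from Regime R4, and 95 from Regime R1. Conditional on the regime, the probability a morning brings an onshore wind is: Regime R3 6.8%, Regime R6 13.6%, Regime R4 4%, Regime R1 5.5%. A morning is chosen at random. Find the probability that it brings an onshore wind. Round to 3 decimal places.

Prior × likelihood for each hypothesis:
  Regime R3: 0.169 × 0.068 = 0.011492
  Regime R6: 0.241 × 0.136 = 0.032776
  Regime R4: 0.495 × 0.04 = 0.0198
  Regime R1: 0.095 × 0.055 = 0.005225
P(onshore) = 0.011492 + 0.032776 + 0.0198 + 0.005225 = 0.069293 → 0.069.

0.069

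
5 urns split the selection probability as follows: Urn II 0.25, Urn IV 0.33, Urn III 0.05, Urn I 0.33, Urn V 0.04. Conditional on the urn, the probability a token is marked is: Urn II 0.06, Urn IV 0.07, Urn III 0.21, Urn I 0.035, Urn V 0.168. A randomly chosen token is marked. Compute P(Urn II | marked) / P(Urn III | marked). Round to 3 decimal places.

Compute prior × likelihood for every hypothesis:
  Urn II: 0.25 × 0.06 = 0.015
  Urn IV: 0.33 × 0.07 = 0.0231
  Urn III: 0.05 × 0.21 = 0.0105
  Urn I: 0.33 × 0.035 = 0.01155
  Urn V: 0.04 × 0.168 = 0.00672
Total = 0.06687.
The ratio is 0.015 / 0.0105 (the normalizer cancels) = 1.429.

1.429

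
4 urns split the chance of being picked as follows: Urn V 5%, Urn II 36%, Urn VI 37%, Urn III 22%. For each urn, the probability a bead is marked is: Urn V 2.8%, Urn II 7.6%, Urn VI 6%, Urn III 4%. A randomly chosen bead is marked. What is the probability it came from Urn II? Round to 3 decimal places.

0.458

Compute prior × likelihood for every hypothesis:
  Urn V: 0.05 × 0.028 = 0.0014
  Urn II: 0.36 × 0.076 = 0.02736
  Urn VI: 0.37 × 0.06 = 0.0222
  Urn III: 0.22 × 0.04 = 0.0088
Normalizing constant = 0.05976.
P(Urn II | evidence) = 0.02736 / 0.05976 ≈ 0.458.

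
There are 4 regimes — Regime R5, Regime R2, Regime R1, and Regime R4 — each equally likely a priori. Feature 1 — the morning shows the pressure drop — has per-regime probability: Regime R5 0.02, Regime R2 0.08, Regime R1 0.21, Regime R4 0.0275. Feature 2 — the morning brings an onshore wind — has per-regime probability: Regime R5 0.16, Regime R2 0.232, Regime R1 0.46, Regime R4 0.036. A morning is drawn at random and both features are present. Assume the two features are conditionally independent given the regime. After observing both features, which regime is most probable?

Regime R1

With a uniform prior (1/4 each), posterior ∝ likelihood:
  Regime R5: 0.02 × 0.16 = 0.0032
  Regime R2: 0.08 × 0.232 = 0.01856
  Regime R1: 0.21 × 0.46 = 0.0966
  Regime R4: 0.0275 × 0.036 = 0.00099
Total = 0.11935.
Largest term belongs to Regime R1, so Regime R1 is most probable.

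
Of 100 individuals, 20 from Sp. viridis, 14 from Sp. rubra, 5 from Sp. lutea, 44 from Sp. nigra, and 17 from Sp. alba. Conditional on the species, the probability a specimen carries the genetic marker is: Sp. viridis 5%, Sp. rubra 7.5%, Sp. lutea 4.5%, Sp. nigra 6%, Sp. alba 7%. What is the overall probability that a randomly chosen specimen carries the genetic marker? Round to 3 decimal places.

0.061

By Bayes' rule, posterior ∝ prior × likelihood:
  Sp. viridis: 0.2 × 0.05 = 0.01
  Sp. rubra: 0.14 × 0.075 = 0.0105
  Sp. lutea: 0.05 × 0.045 = 0.00225
  Sp. nigra: 0.44 × 0.06 = 0.0264
  Sp. alba: 0.17 × 0.07 = 0.0119
P(marker) = 0.01 + 0.0105 + 0.00225 + 0.0264 + 0.0119 = 0.06105 → 0.061.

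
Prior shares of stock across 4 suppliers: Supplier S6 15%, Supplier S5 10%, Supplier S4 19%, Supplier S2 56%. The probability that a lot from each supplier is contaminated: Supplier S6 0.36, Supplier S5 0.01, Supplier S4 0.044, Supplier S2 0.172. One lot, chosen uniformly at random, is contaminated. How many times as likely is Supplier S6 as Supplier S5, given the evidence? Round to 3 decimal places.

Prior × likelihood for each hypothesis:
  Supplier S6: 0.15 × 0.36 = 0.054
  Supplier S5: 0.1 × 0.01 = 0.001
  Supplier S4: 0.19 × 0.044 = 0.00836
  Supplier S2: 0.56 × 0.172 = 0.09632
Total = 0.15968.
The ratio is 0.054 / 0.001 (the normalizer cancels) = 54.000.

54.000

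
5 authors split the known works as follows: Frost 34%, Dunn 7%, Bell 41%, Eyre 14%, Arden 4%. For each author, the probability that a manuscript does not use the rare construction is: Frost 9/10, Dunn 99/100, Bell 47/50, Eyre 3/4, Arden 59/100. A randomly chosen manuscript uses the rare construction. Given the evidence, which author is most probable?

Taking complements, P(rare-form | each) = Frost 0.1, Dunn 0.01, Bell 0.06, Eyre 0.25, Arden 0.41.
By Bayes' rule, posterior ∝ prior × likelihood:
  Frost: 0.34 × 0.1 = 0.034
  Dunn: 0.07 × 0.01 = 0.0007
  Bell: 0.41 × 0.06 = 0.0246
  Eyre: 0.14 × 0.25 = 0.035
  Arden: 0.04 × 0.41 = 0.0164
Sum = 0.1107.
Largest term belongs to Eyre, so Eyre is most probable.

Eyre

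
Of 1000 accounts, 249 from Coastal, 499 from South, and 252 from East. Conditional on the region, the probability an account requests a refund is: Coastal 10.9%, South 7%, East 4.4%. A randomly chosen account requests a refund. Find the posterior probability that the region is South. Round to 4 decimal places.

0.4775

By Bayes' rule, posterior ∝ prior × likelihood:
  Coastal: 0.249 × 0.109 = 0.027141
  South: 0.499 × 0.07 = 0.03493
  East: 0.252 × 0.044 = 0.011088
Total = 0.073159.
P(South | evidence) = 0.03493 / 0.073159 ≈ 0.4775.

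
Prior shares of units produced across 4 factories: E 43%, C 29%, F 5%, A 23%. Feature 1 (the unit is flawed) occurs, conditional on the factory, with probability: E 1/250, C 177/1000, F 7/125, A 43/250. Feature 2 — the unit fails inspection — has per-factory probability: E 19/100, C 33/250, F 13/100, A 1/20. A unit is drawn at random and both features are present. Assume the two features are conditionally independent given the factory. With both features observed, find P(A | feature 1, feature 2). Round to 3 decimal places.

By Bayes' rule, posterior ∝ prior × likelihood:
  E: 0.43 × 0.004 × 0.19 = 0.0003268
  C: 0.29 × 0.177 × 0.132 = 0.00677556
  F: 0.05 × 0.056 × 0.13 = 0.000364
  A: 0.23 × 0.172 × 0.05 = 0.001978
Sum = 0.00944436.
P(A | evidence) = 0.001978 / 0.00944436 ≈ 0.209.

0.209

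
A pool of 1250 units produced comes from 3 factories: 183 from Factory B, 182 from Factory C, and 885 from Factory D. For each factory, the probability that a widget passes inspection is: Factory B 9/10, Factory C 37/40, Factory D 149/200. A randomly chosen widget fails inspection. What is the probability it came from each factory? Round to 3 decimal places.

Taking complements, P(nonconforming | each) = Factory B 0.1, Factory C 0.075, Factory D 0.255.
Compute prior × likelihood for every hypothesis:
  Factory B: 0.1464 × 0.1 = 0.01464
  Factory C: 0.1456 × 0.075 = 0.01092
  Factory D: 0.708 × 0.255 = 0.18054
Normalizing constant = 0.2061.
P(Factory B | nonconforming) = 0.01464/0.2061 ≈ 0.071
P(Factory C | nonconforming) = 0.01092/0.2061 ≈ 0.053
P(Factory D | nonconforming) = 0.18054/0.2061 ≈ 0.876
(Check: 0.071+0.053+0.876 = 1.000.)

Factory B 0.071, Factory C 0.053, Factory D 0.876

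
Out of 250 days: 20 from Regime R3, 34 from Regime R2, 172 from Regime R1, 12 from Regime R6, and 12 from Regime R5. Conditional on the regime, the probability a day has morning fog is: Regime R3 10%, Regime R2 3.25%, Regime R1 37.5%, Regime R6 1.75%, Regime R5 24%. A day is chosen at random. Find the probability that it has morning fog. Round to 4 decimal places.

Unnormalized posteriors (prior × likelihood):
  Regime R3: 0.08 × 0.1 = 0.008
  Regime R2: 0.136 × 0.0325 = 0.00442
  Regime R1: 0.688 × 0.375 = 0.258
  Regime R6: 0.048 × 0.0175 = 0.00084
  Regime R5: 0.048 × 0.24 = 0.01152
P(fog) = 0.008 + 0.00442 + 0.258 + 0.00084 + 0.01152 = 0.28278 → 0.2828.

0.2828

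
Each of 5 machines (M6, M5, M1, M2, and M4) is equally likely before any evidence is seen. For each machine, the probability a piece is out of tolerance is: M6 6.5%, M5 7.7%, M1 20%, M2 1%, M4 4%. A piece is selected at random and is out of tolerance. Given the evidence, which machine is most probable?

Since the prior is uniform, the posterior is proportional to the likelihood:
  M6: 0.065
  M5: 0.077
  M1: 0.2
  M2: 0.01
  M4: 0.04
Sum = 0.392.
Largest term belongs to M1, so M1 is most probable.

M1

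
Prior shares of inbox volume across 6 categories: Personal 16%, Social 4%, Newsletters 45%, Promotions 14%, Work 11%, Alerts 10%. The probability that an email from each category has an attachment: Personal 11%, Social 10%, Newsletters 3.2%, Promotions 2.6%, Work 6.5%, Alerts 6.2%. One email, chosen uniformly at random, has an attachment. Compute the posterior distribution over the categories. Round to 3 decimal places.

Prior × likelihood for each hypothesis:
  Personal: 0.16 × 0.11 = 0.0176
  Social: 0.04 × 0.1 = 0.004
  Newsletters: 0.45 × 0.032 = 0.0144
  Promotions: 0.14 × 0.026 = 0.00364
  Work: 0.11 × 0.065 = 0.00715
  Alerts: 0.1 × 0.062 = 0.0062
Normalizing constant = 0.05299.
P(Personal | attachment) = 0.0176/0.05299 ≈ 0.332
P(Social | attachment) = 0.004/0.05299 ≈ 0.075
P(Newsletters | attachment) = 0.0144/0.05299 ≈ 0.272
P(Promotions | attachment) = 0.00364/0.05299 ≈ 0.069
P(Work | attachment) = 0.00715/0.05299 ≈ 0.135
P(Alerts | attachment) = 0.0062/0.05299 ≈ 0.117

Personal 0.332, Social 0.075, Newsletters 0.272, Promotions 0.069, Work 0.135, Alerts 0.117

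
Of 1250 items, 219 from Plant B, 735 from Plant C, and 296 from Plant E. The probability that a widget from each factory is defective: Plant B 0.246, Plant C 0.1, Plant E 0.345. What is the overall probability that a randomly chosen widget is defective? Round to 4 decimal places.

Compute prior × likelihood for every hypothesis:
  Plant B: 0.1752 × 0.246 = 0.0430992
  Plant C: 0.588 × 0.1 = 0.0588
  Plant E: 0.2368 × 0.345 = 0.081696
P(defective) = 0.0430992 + 0.0588 + 0.081696 = 0.1835952 → 0.1836.

0.1836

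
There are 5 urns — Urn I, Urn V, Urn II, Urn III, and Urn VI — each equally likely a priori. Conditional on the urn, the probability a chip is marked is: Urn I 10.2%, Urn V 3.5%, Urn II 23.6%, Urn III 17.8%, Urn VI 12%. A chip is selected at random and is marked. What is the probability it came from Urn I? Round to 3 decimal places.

0.152

With a uniform prior (1/5 each), posterior ∝ likelihood:
  Urn I: 0.102
  Urn V: 0.035
  Urn II: 0.236
  Urn III: 0.178
  Urn VI: 0.12
Normalizing constant = 0.671.
P(Urn I | evidence) = 0.102 / 0.671 ≈ 0.152.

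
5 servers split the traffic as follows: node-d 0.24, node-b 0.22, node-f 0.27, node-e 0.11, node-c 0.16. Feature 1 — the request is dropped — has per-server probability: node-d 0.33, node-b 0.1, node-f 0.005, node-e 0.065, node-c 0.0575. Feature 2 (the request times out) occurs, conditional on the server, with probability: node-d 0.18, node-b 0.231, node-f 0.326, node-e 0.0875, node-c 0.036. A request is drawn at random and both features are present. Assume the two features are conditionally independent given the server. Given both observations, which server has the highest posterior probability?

node-d

Compute prior × likelihood for every hypothesis:
  node-d: 0.24 × 0.33 × 0.18 = 0.014256
  node-b: 0.22 × 0.1 × 0.231 = 0.005082
  node-f: 0.27 × 0.005 × 0.326 = 0.0004401
  node-e: 0.11 × 0.065 × 0.0875 = 0.000625625
  node-c: 0.16 × 0.0575 × 0.036 = 0.0003312
Sum = 0.020734925.
Largest term belongs to node-d, so node-d is most probable.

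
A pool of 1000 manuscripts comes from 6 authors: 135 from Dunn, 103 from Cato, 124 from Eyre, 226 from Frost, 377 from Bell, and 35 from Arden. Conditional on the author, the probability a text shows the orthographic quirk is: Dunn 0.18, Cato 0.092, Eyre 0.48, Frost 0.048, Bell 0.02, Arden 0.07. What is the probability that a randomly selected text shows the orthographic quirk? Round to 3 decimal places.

0.114

Unnormalized posteriors (prior × likelihood):
  Dunn: 0.135 × 0.18 = 0.0243
  Cato: 0.103 × 0.092 = 0.009476
  Eyre: 0.124 × 0.48 = 0.05952
  Frost: 0.226 × 0.048 = 0.010848
  Bell: 0.377 × 0.02 = 0.00754
  Arden: 0.035 × 0.07 = 0.00245
P(quirk) = 0.0243 + 0.009476 + 0.05952 + 0.010848 + 0.00754 + 0.00245 = 0.114134 → 0.114.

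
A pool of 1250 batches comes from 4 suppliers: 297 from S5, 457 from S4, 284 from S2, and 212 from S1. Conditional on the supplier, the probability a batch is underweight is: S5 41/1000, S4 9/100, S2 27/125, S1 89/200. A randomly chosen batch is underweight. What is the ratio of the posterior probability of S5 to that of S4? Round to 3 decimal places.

Prior × likelihood for each hypothesis:
  S5: 0.2376 × 0.041 = 0.0097416
  S4: 0.3656 × 0.09 = 0.032904
  S2: 0.2272 × 0.216 = 0.0490752
  S1: 0.1696 × 0.445 = 0.075472
Sum = 0.1671928.
The ratio is 0.0097416 / 0.032904 (the normalizer cancels) = 0.296.

0.296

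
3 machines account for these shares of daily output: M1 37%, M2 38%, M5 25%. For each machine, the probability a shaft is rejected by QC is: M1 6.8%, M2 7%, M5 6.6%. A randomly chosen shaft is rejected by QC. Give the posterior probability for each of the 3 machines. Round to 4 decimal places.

M1 0.3686, M2 0.3897, M5 0.2417

Compute prior × likelihood for every hypothesis:
  M1: 0.37 × 0.068 = 0.02516
  M2: 0.38 × 0.07 = 0.0266
  M5: 0.25 × 0.066 = 0.0165
Total = 0.06826.
P(M1 | rejected) = 0.02516/0.06826 ≈ 0.3686
P(M2 | rejected) = 0.0266/0.06826 ≈ 0.3897
P(M5 | rejected) = 0.0165/0.06826 ≈ 0.2417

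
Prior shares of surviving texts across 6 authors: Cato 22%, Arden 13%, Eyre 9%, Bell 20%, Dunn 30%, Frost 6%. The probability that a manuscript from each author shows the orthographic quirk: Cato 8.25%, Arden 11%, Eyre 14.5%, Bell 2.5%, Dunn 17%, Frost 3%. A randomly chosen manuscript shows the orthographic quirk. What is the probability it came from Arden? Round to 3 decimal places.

0.138

Compute prior × likelihood for every hypothesis:
  Cato: 0.22 × 0.0825 = 0.01815
  Arden: 0.13 × 0.11 = 0.0143
  Eyre: 0.09 × 0.145 = 0.01305
  Bell: 0.2 × 0.025 = 0.005
  Dunn: 0.3 × 0.17 = 0.051
  Frost: 0.06 × 0.03 = 0.0018
Total = 0.1033.
P(Arden | evidence) = 0.0143 / 0.1033 ≈ 0.138.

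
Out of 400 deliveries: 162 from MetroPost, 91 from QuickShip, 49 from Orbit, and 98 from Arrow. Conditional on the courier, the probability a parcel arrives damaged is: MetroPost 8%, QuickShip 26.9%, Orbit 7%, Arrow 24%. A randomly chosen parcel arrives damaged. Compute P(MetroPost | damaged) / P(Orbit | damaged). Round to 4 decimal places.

Compute prior × likelihood for every hypothesis:
  MetroPost: 0.405 × 0.08 = 0.0324
  QuickShip: 0.2275 × 0.269 = 0.0611975
  Orbit: 0.1225 × 0.07 = 0.008575
  Arrow: 0.245 × 0.24 = 0.0588
Sum = 0.1609725.
The ratio is 0.0324 / 0.008575 (the normalizer cancels) = 3.7784.

3.7784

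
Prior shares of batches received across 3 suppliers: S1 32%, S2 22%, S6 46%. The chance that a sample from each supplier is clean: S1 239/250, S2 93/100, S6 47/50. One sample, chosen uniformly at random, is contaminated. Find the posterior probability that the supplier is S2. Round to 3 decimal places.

Taking complements, P(contaminated | each) = S1 0.044, S2 0.07, S6 0.06.
Compute prior × likelihood for every hypothesis:
  S1: 0.32 × 0.044 = 0.01408
  S2: 0.22 × 0.07 = 0.0154
  S6: 0.46 × 0.06 = 0.0276
Total = 0.05708.
P(S2 | evidence) = 0.0154 / 0.05708 ≈ 0.270.

0.270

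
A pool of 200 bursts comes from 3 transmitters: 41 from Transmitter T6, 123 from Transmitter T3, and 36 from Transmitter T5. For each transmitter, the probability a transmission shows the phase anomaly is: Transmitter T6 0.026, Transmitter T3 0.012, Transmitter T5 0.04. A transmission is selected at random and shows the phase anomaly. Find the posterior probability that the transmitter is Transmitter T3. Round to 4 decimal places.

Compute prior × likelihood for every hypothesis:
  Transmitter T6: 0.205 × 0.026 = 0.00533
  Transmitter T3: 0.615 × 0.012 = 0.00738
  Transmitter T5: 0.18 × 0.04 = 0.0072
Sum = 0.01991.
P(Transmitter T3 | evidence) = 0.00738 / 0.01991 ≈ 0.3707.

0.3707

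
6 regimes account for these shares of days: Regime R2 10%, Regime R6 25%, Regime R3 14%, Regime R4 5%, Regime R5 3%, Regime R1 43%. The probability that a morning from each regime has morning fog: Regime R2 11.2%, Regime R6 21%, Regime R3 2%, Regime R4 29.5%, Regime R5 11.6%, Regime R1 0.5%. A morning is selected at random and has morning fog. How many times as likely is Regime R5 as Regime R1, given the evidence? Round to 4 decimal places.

1.6186

Unnormalized posteriors (prior × likelihood):
  Regime R2: 0.1 × 0.112 = 0.0112
  Regime R6: 0.25 × 0.21 = 0.0525
  Regime R3: 0.14 × 0.02 = 0.0028
  Regime R4: 0.05 × 0.295 = 0.01475
  Regime R5: 0.03 × 0.116 = 0.00348
  Regime R1: 0.43 × 0.005 = 0.00215
Sum = 0.08688.
The ratio is 0.00348 / 0.00215 (the normalizer cancels) = 1.6186.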